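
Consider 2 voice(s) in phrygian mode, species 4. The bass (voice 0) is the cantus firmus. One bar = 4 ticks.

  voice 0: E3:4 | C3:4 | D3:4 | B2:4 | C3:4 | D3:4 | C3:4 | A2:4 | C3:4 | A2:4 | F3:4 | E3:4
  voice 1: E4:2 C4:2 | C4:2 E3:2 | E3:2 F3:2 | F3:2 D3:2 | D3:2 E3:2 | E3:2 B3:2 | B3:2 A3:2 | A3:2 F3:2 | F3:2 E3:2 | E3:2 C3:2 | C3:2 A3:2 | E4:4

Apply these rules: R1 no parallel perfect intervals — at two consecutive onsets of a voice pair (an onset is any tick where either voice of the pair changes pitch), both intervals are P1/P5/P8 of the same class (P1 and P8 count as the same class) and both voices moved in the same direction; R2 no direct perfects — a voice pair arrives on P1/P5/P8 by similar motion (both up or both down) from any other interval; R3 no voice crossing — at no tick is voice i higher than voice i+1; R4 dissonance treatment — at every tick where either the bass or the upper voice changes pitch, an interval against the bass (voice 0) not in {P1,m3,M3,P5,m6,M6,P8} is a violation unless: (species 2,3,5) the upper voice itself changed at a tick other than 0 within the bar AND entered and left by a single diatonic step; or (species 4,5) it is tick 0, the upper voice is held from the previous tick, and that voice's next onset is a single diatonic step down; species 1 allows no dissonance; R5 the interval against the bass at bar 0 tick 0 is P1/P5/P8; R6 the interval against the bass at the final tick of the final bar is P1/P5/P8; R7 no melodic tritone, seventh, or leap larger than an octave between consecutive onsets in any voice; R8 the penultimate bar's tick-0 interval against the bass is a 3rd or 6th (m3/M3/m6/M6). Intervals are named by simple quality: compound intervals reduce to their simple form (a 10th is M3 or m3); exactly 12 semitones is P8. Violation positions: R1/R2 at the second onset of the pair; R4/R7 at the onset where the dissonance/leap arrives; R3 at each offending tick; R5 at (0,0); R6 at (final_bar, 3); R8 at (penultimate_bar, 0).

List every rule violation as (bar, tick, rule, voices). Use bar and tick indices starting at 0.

(2, 0, R4, (0, 1))
(3, 0, R4, (0, 1))
(4, 0, R4, (0, 1))
(5, 0, R4, (0, 1))
(10, 0, R3, (0, 1))
(10, 0, R4, (0, 1))
(10, 0, R8, (0, 1))
(10, 1, R3, (0, 1))

bar 0: v0=E3 v1=E4 downbeat P8
bar 1: v0=C3 v1=C4 downbeat P8
bar 2: v0=D3 v1=E3 downbeat M2
bar 3: v0=B2 v1=F3 downbeat TT
bar 4: v0=C3 v1=D3 downbeat M2
bar 5: v0=D3 v1=E3 downbeat M2
bar 6: v0=C3 v1=B3 downbeat M7
bar 7: v0=A2 v1=A3 downbeat P8
bar 8: v0=C3 v1=F3 downbeat P4
bar 9: v0=A2 v1=E3 downbeat P5
bar 10: v0=F3 v1=C3 downbeat P4
bar 11: v0=E3 v1=E4 downbeat P8
  -> R4 @ bar 2 tick 0 v(0, 1): D3/E3 M2 untreated
  -> R4 @ bar 3 tick 0 v(0, 1): B2/F3 TT untreated
  -> R4 @ bar 4 tick 0 v(0, 1): C3/D3 M2 untreated
  -> R4 @ bar 5 tick 0 v(0, 1): D3/E3 M2 untreated
  -> R3 @ bar 10 tick 0 v(0, 1): F3 above C3
  -> R4 @ bar 10 tick 0 v(0, 1): F3/C3 P4 untreated
  -> R8 @ bar 10 tick 0 v(0, 1): penult P4 not 3rd/6th
  -> R3 @ bar 10 tick 1 v(0, 1): F3 above C3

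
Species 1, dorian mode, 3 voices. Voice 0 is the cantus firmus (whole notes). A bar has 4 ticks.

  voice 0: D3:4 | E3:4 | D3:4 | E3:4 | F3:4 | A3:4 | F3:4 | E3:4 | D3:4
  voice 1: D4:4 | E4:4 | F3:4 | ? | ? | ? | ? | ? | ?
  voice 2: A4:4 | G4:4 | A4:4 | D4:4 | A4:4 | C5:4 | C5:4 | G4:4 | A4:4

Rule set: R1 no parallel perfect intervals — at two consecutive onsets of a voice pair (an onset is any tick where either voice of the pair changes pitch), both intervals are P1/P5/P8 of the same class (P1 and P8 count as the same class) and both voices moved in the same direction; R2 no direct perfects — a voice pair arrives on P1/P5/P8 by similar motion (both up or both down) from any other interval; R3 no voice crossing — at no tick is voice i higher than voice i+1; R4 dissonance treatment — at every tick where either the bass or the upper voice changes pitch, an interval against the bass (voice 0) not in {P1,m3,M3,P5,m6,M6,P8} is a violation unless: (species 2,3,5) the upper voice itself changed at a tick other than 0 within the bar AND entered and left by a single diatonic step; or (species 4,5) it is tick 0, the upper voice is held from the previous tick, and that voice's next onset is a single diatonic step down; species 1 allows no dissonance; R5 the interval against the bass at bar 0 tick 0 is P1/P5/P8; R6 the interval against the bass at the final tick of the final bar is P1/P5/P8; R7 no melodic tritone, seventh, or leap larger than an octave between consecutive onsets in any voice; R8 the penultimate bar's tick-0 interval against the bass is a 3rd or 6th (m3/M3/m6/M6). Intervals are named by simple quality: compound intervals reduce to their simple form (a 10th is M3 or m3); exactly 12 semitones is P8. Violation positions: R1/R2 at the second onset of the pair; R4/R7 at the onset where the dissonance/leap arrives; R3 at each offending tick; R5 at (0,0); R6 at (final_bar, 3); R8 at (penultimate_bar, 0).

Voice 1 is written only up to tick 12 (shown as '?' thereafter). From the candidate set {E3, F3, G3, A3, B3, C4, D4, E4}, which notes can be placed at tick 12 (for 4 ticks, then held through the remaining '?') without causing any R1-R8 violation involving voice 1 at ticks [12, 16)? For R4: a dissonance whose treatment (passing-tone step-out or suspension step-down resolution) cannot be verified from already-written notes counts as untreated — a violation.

E3: legal
F3: violates R4
G3: legal
A3: violates R4
B3: violates R2,R7
C4: legal
D4: violates R4
E4: violates R2,R3,R7

{C4, E3, G3}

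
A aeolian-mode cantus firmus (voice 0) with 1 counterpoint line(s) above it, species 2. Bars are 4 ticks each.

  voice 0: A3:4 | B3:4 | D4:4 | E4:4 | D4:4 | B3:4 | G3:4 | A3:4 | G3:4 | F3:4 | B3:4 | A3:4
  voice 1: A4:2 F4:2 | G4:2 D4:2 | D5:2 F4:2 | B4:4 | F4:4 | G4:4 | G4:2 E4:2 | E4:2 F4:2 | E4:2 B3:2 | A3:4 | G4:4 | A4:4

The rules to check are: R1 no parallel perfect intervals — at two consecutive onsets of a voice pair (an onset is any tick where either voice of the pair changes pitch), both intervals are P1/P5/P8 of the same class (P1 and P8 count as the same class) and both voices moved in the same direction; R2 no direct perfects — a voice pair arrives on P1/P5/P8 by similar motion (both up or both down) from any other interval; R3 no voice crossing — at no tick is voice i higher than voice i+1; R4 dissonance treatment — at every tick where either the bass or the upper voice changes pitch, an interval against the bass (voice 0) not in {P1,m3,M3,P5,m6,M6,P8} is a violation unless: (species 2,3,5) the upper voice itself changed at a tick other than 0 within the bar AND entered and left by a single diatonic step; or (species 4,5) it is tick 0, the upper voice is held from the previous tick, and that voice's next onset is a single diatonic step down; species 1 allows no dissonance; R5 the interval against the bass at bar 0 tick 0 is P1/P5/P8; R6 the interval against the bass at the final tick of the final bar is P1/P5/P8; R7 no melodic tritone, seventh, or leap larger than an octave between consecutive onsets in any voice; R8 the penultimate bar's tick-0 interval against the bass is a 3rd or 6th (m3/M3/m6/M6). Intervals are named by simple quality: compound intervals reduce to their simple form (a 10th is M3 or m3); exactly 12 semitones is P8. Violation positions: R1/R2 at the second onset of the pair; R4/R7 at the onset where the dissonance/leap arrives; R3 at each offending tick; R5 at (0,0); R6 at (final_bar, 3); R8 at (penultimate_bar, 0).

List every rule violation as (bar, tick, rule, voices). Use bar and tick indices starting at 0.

(2, 0, R2, (0, 1))
(3, 0, R2, (0, 1))
(3, 0, R7, (1,))
(4, 0, R7, (1,))
(10, 0, R7, (0,))
(10, 0, R7, (1,))

bar 0: v0=A3 v1=A4 downbeat P8
bar 1: v0=B3 v1=G4 downbeat m6
bar 2: v0=D4 v1=D5 downbeat P8
bar 3: v0=E4 v1=B4 downbeat P5
bar 4: v0=D4 v1=F4 downbeat m3
bar 5: v0=B3 v1=G4 downbeat m6
bar 6: v0=G3 v1=G4 downbeat P8
bar 7: v0=A3 v1=E4 downbeat P5
bar 8: v0=G3 v1=E4 downbeat M6
bar 9: v0=F3 v1=A3 downbeat M3
bar 10: v0=B3 v1=G4 downbeat m6
bar 11: v0=A3 v1=A4 downbeat P8
  -> R2 @ bar 2 tick 0 v(0, 1): B3/D4 m3 -> D4/D5 P8 similar
  -> R2 @ bar 3 tick 0 v(0, 1): D4/F4 m3 -> E4/B4 P5 similar
  -> R7 @ bar 3 tick 0 v(1,): F4->B4 leap 6st
  -> R7 @ bar 4 tick 0 v(1,): B4->F4 leap 6st
  -> R7 @ bar 10 tick 0 v(0,): F3->B3 leap 6st
  -> R7 @ bar 10 tick 0 v(1,): A3->G4 leap 10st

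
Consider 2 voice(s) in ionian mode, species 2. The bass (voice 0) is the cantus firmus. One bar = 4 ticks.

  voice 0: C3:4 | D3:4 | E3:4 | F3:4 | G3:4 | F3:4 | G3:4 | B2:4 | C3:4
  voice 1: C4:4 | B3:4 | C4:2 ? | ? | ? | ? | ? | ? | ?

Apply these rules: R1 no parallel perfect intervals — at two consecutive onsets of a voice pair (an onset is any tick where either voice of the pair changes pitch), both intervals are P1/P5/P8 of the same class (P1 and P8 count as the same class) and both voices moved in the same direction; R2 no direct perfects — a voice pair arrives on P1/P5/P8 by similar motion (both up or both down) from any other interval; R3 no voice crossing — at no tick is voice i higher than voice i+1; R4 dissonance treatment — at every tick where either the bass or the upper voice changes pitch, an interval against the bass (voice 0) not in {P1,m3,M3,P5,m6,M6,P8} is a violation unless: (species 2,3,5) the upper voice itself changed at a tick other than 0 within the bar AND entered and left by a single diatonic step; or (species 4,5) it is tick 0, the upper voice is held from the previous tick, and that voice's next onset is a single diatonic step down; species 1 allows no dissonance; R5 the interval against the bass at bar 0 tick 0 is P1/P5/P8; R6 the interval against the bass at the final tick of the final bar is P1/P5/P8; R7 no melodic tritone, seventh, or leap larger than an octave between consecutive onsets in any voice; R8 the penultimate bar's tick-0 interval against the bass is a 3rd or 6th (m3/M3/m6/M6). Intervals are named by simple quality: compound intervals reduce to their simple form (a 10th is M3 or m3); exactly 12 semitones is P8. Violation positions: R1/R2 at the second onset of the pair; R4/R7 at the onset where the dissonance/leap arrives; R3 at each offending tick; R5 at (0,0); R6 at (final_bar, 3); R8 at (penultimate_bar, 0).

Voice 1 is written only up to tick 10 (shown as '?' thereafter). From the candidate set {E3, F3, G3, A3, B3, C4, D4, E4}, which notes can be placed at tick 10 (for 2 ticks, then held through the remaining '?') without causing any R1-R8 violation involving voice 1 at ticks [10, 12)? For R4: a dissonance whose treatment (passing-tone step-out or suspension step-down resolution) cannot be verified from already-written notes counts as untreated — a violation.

E3: legal
F3: violates R4
G3: legal
A3: violates R4
B3: legal
C4: legal
D4: violates R4
E4: legal

{B3, C4, E3, E4, G3}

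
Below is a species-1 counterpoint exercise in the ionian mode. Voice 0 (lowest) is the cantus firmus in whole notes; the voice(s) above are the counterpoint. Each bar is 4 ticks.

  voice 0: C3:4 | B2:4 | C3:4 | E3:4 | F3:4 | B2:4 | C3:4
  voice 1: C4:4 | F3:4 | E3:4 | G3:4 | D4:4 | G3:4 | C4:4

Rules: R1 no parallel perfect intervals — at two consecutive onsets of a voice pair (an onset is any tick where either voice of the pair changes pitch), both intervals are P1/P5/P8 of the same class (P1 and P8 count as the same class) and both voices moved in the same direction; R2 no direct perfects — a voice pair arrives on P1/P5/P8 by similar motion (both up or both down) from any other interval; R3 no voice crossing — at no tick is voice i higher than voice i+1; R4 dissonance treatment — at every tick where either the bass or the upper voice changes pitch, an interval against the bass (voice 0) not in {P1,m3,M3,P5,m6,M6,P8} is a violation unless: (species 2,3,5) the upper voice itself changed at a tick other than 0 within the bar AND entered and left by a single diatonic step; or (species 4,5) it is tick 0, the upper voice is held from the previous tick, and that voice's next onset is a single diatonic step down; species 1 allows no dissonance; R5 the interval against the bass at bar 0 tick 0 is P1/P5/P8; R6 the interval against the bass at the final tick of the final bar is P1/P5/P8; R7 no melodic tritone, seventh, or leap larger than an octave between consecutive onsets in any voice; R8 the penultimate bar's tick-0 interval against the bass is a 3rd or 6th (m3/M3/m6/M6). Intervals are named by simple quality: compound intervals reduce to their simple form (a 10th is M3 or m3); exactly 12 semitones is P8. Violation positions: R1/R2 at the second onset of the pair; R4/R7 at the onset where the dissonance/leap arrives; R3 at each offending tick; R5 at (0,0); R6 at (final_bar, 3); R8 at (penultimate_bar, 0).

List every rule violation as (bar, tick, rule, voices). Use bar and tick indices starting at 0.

bar 0: v0=C3 v1=C4 downbeat P8
bar 1: v0=B2 v1=F3 downbeat TT
bar 2: v0=C3 v1=E3 downbeat M3
bar 3: v0=E3 v1=G3 downbeat m3
bar 4: v0=F3 v1=D4 downbeat M6
bar 5: v0=B2 v1=G3 downbeat m6
bar 6: v0=C3 v1=C4 downbeat P8
  -> R4 @ bar 1 tick 0 v(0, 1): B2/F3 TT untreated
  -> R7 @ bar 5 tick 0 v(0,): F3->B2 leap 6st
  -> R2 @ bar 6 tick 0 v(0, 1): B2/G3 m6 -> C3/C4 P8 similar

(1, 0, R4, (0, 1))
(5, 0, R7, (0,))
(6, 0, R2, (0, 1))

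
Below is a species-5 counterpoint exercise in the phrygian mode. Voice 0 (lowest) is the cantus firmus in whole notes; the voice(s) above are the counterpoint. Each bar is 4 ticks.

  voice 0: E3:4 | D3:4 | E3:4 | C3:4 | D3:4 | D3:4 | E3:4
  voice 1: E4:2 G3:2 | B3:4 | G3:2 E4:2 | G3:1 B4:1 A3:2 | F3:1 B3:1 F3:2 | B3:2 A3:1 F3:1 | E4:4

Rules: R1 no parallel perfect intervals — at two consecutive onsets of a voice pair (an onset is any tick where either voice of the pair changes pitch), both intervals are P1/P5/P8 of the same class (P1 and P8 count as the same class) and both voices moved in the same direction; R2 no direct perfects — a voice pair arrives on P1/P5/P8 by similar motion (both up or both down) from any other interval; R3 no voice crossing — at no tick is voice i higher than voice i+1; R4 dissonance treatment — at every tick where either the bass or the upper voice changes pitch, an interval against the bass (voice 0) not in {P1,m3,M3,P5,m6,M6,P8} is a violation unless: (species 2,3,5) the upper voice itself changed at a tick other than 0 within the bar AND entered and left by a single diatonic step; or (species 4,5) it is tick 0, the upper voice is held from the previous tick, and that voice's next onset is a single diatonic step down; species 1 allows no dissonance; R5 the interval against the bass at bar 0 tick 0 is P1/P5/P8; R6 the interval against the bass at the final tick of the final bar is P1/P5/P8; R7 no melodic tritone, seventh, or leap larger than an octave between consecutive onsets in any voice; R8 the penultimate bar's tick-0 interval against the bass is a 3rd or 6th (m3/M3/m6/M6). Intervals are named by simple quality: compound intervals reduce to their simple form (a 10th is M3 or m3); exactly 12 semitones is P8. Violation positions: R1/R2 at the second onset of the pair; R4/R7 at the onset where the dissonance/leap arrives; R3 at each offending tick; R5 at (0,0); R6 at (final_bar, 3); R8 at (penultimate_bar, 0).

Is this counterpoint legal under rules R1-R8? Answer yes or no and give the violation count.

bar 0: v0=E3 v1=E4 (P8)
bar 1: v0=D3 v1=B3 (M6)
bar 2: v0=E3 v1=G3 (m3)
bar 3: v0=C3 v1=G3 (P5)
bar 4: v0=D3 v1=F3 (m3)
bar 5: v0=D3 v1=B3 (M6)
bar 6: v0=E3 v1=E4 (P8)
  R2 @ bar3.0: E3/E4 P8 -> C3/G3 P5 similar
  R4 @ bar3.1: C3/B4 M7 untreated
  R7 @ bar3.1: G3->B4 leap 16st
  R7 @ bar3.2: B4->A3 leap 14st
  R7 @ bar4.1: F3->B3 leap 6st
  R7 @ bar4.2: B3->F3 leap 6st
  R7 @ bar5.0: F3->B3 leap 6st
  R2 @ bar6.0: D3/F3 m3 -> E3/E4 P8 similar
  R7 @ bar6.0: F3->E4 leap 11st

No (9 violations)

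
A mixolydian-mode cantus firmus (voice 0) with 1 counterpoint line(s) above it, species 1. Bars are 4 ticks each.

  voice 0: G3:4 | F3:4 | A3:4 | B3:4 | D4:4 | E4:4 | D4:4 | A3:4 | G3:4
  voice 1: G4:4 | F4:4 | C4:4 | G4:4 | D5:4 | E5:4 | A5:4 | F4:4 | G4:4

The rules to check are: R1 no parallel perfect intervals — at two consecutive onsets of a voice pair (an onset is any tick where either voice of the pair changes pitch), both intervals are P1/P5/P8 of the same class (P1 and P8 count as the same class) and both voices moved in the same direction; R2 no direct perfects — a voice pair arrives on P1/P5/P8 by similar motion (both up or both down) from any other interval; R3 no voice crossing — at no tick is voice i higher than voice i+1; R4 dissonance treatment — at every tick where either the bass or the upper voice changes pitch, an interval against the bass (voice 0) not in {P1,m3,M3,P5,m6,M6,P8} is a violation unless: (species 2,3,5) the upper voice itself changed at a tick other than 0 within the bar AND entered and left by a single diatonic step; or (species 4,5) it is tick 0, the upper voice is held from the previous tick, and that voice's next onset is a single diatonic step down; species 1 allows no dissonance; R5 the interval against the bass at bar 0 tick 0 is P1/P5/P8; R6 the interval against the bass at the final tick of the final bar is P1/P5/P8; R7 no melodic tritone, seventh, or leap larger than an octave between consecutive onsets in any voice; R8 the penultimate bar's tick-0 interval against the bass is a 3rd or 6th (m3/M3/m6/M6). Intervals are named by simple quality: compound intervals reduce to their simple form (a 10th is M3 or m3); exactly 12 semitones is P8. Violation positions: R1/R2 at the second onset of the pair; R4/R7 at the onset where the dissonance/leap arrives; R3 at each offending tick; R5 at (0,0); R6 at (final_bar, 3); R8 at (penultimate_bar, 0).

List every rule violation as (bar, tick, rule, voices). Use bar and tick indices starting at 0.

bar 0: v0=G3 v1=G4 downbeat P8
bar 1: v0=F3 v1=F4 downbeat P8
bar 2: v0=A3 v1=C4 downbeat m3
bar 3: v0=B3 v1=G4 downbeat m6
bar 4: v0=D4 v1=D5 downbeat P8
bar 5: v0=E4 v1=E5 downbeat P8
bar 6: v0=D4 v1=A5 downbeat P5
bar 7: v0=A3 v1=F4 downbeat m6
bar 8: v0=G3 v1=G4 downbeat P8
  -> R1 @ bar 1 tick 0 v(0, 1): G3/G4 P8 -> F3/F4 P8 similar
  -> R2 @ bar 4 tick 0 v(0, 1): B3/G4 m6 -> D4/D5 P8 similar
  -> R1 @ bar 5 tick 0 v(0, 1): D4/D5 P8 -> E4/E5 P8 similar
  -> R7 @ bar 7 tick 0 v(1,): A5->F4 leap 16st

(1, 0, R1, (0, 1))
(4, 0, R2, (0, 1))
(5, 0, R1, (0, 1))
(7, 0, R7, (1,))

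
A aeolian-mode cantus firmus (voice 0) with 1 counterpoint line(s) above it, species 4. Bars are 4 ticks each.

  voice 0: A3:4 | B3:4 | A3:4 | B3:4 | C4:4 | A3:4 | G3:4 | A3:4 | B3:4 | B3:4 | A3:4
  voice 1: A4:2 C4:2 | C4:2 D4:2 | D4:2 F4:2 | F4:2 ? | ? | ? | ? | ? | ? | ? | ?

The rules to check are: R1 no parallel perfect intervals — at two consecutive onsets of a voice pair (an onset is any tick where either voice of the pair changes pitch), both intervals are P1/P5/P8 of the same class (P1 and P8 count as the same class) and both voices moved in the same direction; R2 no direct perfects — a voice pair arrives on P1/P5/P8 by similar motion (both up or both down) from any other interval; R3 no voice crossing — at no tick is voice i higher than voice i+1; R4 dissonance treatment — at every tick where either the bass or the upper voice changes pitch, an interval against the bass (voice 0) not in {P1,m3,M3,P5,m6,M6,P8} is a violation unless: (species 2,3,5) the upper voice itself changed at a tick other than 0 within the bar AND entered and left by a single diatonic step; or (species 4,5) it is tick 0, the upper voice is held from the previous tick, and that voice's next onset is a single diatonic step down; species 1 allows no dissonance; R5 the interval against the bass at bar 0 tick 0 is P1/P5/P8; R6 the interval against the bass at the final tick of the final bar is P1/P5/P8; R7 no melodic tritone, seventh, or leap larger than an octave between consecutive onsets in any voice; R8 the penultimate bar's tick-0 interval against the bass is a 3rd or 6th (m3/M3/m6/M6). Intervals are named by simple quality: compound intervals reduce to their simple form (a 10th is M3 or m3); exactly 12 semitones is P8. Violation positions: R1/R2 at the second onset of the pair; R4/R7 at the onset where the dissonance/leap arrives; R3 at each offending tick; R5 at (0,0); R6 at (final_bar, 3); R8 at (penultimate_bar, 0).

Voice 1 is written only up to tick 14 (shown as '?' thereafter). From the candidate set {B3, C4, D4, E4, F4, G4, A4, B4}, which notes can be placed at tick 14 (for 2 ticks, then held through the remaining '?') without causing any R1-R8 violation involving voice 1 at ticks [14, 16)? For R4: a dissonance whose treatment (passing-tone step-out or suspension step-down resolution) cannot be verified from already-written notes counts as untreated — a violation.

{D4, F4, G4}

B3: violates R7
C4: violates R4
D4: legal
E4: violates R4
F4: legal
G4: legal
A4: violates R4
B4: violates R7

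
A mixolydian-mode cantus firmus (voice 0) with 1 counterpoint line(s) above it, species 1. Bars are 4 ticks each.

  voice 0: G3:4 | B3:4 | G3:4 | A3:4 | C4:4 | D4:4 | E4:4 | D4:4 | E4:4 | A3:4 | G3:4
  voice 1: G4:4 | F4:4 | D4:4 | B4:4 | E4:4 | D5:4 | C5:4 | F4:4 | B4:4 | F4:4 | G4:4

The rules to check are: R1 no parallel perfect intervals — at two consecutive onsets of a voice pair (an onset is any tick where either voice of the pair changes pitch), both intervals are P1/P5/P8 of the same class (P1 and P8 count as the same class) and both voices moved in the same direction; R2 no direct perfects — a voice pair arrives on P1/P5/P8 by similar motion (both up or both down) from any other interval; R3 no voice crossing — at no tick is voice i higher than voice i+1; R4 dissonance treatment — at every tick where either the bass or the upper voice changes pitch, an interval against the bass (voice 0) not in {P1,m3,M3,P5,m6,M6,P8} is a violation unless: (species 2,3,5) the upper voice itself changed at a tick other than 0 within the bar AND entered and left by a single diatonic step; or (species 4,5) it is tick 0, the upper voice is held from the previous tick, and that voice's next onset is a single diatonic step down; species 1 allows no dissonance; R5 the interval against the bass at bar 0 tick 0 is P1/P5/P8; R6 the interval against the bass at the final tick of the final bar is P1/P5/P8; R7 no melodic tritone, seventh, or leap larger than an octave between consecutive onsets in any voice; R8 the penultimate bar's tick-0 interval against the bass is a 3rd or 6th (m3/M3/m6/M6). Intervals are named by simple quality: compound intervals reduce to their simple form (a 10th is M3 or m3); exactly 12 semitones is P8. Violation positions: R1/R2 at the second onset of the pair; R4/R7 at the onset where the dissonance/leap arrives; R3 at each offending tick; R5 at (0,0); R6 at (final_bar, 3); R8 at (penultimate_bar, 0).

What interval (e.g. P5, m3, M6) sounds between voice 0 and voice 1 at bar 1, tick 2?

TT

voice 0=B3 voice 1=F4 -> TT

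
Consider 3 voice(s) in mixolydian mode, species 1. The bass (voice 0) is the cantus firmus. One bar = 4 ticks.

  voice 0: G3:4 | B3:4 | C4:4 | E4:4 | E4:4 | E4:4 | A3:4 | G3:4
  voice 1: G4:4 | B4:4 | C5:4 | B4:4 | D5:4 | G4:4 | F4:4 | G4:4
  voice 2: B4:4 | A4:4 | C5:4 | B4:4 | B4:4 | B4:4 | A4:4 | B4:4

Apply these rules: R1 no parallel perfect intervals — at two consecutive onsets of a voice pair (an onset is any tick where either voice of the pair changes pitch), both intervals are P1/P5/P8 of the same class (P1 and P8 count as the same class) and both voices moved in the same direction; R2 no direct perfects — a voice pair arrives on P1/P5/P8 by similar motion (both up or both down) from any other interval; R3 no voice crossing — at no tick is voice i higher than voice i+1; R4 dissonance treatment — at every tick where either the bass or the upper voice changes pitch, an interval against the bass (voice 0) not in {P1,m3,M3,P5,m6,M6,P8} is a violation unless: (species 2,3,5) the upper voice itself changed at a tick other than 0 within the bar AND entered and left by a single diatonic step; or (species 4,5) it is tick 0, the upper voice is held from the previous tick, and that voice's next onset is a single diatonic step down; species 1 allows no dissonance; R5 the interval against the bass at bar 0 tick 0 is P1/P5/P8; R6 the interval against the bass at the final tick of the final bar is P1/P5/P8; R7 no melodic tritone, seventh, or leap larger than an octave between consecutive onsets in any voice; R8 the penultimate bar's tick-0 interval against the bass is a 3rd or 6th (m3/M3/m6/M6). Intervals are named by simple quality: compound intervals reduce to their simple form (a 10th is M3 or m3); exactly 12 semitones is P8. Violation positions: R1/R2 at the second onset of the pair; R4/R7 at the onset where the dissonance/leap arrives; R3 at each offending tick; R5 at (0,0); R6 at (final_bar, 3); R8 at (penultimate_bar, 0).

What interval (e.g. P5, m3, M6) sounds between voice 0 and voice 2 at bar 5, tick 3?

P5

voice 0=E4 voice 2=B4 -> P5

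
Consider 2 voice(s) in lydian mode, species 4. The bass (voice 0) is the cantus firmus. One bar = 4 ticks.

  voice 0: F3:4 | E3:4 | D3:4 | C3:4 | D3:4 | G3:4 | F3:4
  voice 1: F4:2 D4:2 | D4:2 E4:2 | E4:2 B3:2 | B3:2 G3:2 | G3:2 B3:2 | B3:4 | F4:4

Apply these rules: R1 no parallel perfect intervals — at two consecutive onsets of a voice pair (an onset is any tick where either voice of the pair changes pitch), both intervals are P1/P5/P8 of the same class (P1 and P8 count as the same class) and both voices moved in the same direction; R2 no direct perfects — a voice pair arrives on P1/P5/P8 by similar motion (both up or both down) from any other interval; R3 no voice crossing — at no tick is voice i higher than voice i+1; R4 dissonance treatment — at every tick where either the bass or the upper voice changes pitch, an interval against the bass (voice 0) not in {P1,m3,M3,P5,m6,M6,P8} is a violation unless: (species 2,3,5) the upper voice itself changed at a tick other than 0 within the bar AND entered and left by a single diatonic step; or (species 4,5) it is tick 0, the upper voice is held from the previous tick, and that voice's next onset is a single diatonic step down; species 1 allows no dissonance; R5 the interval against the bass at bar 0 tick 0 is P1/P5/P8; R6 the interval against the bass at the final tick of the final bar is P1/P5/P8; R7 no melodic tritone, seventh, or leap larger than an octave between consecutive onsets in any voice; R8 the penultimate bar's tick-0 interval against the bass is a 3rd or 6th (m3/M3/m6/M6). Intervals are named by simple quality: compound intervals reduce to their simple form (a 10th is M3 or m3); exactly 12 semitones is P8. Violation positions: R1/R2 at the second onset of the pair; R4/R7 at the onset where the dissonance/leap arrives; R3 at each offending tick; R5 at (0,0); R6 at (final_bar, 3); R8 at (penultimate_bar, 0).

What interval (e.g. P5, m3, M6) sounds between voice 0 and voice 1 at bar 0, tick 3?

M6

voice 0=F3 voice 1=D4 -> M6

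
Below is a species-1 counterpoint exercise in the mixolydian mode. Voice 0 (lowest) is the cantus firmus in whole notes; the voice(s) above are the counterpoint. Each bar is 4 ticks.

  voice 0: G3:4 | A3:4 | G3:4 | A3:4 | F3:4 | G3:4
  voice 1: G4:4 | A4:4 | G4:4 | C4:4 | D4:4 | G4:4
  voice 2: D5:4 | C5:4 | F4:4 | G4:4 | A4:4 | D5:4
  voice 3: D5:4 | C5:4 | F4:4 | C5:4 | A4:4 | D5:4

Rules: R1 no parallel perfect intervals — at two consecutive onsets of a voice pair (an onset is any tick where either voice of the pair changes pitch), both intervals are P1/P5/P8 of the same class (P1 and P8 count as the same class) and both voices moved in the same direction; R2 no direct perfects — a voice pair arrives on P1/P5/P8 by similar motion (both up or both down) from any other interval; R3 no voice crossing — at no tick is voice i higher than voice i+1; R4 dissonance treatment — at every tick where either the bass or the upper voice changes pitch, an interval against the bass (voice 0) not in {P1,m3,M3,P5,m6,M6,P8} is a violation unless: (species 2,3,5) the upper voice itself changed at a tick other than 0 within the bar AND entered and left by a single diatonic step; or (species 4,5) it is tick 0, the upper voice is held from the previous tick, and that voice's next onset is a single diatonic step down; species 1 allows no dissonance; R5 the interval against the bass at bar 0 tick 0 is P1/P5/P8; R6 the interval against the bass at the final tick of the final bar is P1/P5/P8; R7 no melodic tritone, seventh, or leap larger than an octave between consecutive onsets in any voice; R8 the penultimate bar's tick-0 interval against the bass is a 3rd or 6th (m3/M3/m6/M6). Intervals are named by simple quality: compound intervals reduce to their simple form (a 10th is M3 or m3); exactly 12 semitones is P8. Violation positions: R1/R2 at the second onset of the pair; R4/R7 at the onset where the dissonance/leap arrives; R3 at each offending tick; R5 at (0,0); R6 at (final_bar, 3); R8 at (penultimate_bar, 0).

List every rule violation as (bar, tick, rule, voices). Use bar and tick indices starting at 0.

bar 0: v0=G3 v1=G4 v2=D5 v3=D5 downbeat P5
bar 1: v0=A3 v1=A4 v2=C5 v3=C5 downbeat m3
bar 2: v0=G3 v1=G4 v2=F4 v3=F4 downbeat m7
bar 3: v0=A3 v1=C4 v2=G4 v3=C5 downbeat m3
bar 4: v0=F3 v1=D4 v2=A4 v3=A4 downbeat M3
bar 5: v0=G3 v1=G4 v2=D5 v3=D5 downbeat P5
  -> R1 @ bar 1 tick 0 v(0, 1): G3/G4 P8 -> A3/A4 P8 similar
  -> R1 @ bar 1 tick 0 v(2, 3): D5/D5 P1 -> C5/C5 P1 similar
  -> R1 @ bar 2 tick 0 v(0, 1): A3/A4 P8 -> G3/G4 P8 similar
  -> R1 @ bar 2 tick 0 v(2, 3): C5/C5 P1 -> F4/F4 P1 similar
  -> R3 @ bar 2 tick 0 v(1, 2): G4 above F4
  -> R4 @ bar 2 tick 0 v(0, 2): G3/F4 m7 untreated
  -> R4 @ bar 2 tick 0 v(0, 3): G3/F4 m7 untreated
  -> R3 @ bar 2 tick 1 v(1, 2): G4 above F4
  -> R3 @ bar 2 tick 2 v(1, 2): G4 above F4
  -> R3 @ bar 2 tick 3 v(1, 2): G4 above F4
  -> R4 @ bar 3 tick 0 v(0, 2): A3/G4 m7 untreated
  -> R1 @ bar 4 tick 0 v(1, 2): C4/G4 P5 -> D4/A4 P5 similar
  -> R1 @ bar 5 tick 0 v(1, 2): D4/A4 P5 -> G4/D5 P5 similar
  -> R1 @ bar 5 tick 0 v(1, 3): D4/A4 P5 -> G4/D5 P5 similar
  -> R1 @ bar 5 tick 0 v(2, 3): A4/A4 P1 -> D5/D5 P1 similar
  -> R2 @ bar 5 tick 0 v(0, 1): F3/D4 M6 -> G3/G4 P8 similar
  -> R2 @ bar 5 tick 0 v(0, 2): F3/A4 M3 -> G3/D5 P5 similar
  -> R2 @ bar 5 tick 0 v(0, 3): F3/A4 M3 -> G3/D5 P5 similar

(1, 0, R1, (0, 1))
(1, 0, R1, (2, 3))
(2, 0, R1, (0, 1))
(2, 0, R1, (2, 3))
(2, 0, R3, (1, 2))
(2, 0, R4, (0, 2))
(2, 0, R4, (0, 3))
(2, 1, R3, (1, 2))
(2, 2, R3, (1, 2))
(2, 3, R3, (1, 2))
(3, 0, R4, (0, 2))
(4, 0, R1, (1, 2))
(5, 0, R1, (1, 2))
(5, 0, R1, (1, 3))
(5, 0, R1, (2, 3))
(5, 0, R2, (0, 1))
(5, 0, R2, (0, 2))
(5, 0, R2, (0, 3))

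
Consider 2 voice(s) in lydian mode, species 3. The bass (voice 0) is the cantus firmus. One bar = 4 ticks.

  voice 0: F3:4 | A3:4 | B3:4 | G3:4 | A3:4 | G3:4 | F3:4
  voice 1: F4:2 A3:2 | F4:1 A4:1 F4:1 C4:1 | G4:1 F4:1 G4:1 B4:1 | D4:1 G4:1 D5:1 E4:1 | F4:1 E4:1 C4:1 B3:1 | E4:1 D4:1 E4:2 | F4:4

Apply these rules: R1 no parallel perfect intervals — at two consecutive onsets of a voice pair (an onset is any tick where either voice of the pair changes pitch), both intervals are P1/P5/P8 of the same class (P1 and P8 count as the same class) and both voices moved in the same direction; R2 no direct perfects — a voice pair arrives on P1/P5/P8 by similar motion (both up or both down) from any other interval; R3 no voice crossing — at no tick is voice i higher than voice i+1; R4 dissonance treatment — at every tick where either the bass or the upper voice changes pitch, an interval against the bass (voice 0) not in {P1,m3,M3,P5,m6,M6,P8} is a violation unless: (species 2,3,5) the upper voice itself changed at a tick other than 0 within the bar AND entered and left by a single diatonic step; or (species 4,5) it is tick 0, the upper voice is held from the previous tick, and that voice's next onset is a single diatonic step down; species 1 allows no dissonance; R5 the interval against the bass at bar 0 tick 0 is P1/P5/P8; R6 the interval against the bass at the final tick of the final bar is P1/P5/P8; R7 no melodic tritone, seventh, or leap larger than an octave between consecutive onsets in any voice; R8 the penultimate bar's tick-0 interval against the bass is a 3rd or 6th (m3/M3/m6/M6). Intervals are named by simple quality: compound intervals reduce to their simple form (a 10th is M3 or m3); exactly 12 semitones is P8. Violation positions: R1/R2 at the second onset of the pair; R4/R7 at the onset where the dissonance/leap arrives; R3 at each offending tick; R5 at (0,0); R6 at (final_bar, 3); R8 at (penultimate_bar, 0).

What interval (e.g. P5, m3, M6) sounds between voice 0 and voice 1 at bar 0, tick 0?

P8

voice 0=F3 voice 1=F4 -> P8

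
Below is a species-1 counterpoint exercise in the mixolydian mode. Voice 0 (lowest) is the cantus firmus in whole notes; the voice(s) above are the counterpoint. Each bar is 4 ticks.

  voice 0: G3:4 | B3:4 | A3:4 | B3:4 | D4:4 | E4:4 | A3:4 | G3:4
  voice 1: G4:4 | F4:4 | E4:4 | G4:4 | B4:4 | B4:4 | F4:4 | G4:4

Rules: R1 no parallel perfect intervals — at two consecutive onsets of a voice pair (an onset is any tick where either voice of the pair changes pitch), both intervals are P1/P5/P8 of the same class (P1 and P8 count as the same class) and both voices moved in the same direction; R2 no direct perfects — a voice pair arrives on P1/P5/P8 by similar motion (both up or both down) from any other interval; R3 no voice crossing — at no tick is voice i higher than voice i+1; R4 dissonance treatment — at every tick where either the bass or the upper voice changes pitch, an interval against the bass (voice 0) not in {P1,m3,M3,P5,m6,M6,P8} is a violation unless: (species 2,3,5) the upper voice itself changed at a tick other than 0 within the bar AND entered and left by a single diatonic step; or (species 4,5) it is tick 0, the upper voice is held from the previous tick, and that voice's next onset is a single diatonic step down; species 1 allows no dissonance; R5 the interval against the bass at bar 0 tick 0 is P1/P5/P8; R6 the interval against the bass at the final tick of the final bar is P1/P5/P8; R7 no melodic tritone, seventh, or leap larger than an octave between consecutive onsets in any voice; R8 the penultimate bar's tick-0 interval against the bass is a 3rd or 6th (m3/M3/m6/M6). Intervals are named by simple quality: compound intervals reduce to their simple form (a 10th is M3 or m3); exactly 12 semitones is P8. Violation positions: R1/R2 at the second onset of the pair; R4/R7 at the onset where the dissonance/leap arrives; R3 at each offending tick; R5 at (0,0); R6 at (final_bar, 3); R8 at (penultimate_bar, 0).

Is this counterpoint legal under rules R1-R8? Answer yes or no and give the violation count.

No (3 violations)

bar 0: v0=G3 v1=G4 (P8)
bar 1: v0=B3 v1=F4 (TT)
bar 2: v0=A3 v1=E4 (P5)
bar 3: v0=B3 v1=G4 (m6)
bar 4: v0=D4 v1=B4 (M6)
bar 5: v0=E4 v1=B4 (P5)
bar 6: v0=A3 v1=F4 (m6)
bar 7: v0=G3 v1=G4 (P8)
  R4 @ bar1.0: B3/F4 TT untreated
  R2 @ bar2.0: B3/F4 TT -> A3/E4 P5 similar
  R7 @ bar6.0: B4->F4 leap 6st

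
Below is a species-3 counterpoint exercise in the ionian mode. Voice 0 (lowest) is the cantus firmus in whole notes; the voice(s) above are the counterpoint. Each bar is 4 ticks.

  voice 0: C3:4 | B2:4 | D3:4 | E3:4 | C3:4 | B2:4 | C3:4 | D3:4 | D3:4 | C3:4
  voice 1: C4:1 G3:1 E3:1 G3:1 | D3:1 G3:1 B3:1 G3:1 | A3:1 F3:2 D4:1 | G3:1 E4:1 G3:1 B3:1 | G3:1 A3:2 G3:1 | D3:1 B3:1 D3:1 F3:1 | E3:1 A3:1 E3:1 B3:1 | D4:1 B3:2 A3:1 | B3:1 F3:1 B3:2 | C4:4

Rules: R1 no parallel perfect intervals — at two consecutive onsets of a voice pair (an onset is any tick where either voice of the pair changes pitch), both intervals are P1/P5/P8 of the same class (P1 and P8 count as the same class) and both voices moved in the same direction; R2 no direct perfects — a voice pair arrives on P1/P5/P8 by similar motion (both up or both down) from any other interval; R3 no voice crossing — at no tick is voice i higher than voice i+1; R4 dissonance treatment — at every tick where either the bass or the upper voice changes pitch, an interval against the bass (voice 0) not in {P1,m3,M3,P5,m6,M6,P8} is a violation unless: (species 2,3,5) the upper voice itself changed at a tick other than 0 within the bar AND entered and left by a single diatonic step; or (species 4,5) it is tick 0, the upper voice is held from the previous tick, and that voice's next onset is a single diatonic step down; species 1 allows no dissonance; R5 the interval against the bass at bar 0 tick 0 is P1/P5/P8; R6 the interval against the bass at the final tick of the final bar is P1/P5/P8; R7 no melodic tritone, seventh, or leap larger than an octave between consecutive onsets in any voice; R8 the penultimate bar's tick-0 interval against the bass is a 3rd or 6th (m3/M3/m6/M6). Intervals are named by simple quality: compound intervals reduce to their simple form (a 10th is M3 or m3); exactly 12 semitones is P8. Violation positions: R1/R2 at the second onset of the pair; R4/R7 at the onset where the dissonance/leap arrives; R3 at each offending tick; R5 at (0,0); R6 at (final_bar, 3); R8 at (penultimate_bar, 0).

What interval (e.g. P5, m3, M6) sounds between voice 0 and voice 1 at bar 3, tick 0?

voice 0=E3 voice 1=G3 -> m3

m3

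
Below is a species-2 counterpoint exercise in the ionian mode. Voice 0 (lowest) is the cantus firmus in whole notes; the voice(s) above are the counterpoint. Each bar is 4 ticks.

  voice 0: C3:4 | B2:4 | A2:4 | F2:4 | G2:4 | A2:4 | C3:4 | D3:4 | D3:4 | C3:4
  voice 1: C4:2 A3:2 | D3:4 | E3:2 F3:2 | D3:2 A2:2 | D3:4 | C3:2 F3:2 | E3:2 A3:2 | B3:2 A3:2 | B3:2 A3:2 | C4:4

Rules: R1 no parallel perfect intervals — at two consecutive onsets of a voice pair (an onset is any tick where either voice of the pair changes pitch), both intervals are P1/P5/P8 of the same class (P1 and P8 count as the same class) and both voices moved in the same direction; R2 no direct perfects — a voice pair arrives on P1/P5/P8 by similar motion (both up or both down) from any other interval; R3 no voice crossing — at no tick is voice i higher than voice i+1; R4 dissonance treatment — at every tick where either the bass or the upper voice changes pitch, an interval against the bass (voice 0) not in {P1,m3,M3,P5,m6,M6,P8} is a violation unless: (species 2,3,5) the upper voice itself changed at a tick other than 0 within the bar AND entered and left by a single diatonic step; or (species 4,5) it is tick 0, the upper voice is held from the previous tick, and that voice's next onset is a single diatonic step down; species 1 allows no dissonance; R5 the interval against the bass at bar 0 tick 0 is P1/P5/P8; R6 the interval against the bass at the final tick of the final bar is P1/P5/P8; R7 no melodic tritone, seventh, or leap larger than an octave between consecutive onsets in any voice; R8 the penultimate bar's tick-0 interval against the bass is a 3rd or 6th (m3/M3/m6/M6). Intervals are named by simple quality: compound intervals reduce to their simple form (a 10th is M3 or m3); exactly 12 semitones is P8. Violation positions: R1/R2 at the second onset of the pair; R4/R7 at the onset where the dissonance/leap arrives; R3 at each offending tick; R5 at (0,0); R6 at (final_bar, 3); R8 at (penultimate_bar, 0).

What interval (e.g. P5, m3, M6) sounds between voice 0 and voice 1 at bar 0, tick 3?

voice 0=C3 voice 1=A3 -> M6

M6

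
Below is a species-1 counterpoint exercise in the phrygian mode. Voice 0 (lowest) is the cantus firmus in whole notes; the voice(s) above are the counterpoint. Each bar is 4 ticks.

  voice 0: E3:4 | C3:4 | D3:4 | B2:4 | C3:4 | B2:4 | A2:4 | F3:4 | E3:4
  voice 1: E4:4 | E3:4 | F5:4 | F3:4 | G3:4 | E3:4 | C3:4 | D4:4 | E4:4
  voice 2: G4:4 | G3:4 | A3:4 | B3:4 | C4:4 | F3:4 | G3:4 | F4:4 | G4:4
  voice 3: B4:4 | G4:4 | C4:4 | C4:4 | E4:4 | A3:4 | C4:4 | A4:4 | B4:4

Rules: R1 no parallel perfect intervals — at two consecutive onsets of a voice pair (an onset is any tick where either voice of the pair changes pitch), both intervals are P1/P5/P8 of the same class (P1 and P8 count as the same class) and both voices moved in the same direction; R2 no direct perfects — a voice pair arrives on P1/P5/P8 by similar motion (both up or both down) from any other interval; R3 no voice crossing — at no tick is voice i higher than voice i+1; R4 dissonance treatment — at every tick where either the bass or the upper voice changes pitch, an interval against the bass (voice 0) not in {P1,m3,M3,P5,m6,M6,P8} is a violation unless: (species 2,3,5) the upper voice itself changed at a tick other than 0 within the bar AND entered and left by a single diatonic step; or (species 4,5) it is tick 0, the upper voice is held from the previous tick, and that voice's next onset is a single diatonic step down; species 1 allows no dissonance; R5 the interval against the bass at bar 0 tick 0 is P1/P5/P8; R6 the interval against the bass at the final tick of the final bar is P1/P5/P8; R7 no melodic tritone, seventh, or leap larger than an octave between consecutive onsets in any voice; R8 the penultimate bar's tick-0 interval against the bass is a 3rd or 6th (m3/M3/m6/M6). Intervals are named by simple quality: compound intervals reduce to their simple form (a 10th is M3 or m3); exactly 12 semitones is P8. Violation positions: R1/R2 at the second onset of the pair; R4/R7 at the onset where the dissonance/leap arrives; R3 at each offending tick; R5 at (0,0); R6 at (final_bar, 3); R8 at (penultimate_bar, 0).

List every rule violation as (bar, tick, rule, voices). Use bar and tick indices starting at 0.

(0, 0, R5, (0, 2))
(1, 0, R1, (0, 3))
(1, 0, R2, (0, 2))
(1, 0, R2, (2, 3))
(2, 0, R1, (0, 2))
(2, 0, R3, (1, 2))
(2, 0, R4, (0, 3))
(2, 0, R7, (1,))
(2, 1, R3, (1, 2))
(2, 2, R3, (1, 2))
(2, 3, R3, (1, 2))
(3, 0, R4, (0, 1))
(3, 0, R4, (0, 3))
(3, 0, R7, (1,))
(4, 0, R1, (0, 2))
(4, 0, R2, (0, 1))
(5, 0, R4, (0, 1))
(5, 0, R4, (0, 2))
(5, 0, R4, (0, 3))
(6, 0, R4, (0, 2))
(7, 0, R2, (0, 2))
(7, 0, R2, (1, 3))
(7, 0, R7, (1,))
(7, 0, R7, (2,))
(7, 0, R8, (0, 2))
(8, 0, R1, (1, 3))
(8, 3, R6, (0, 2))

bar 0: v0=E3 v1=E4 v2=G4 v3=B4 downbeat P5
bar 1: v0=C3 v1=E3 v2=G3 v3=G4 downbeat P5
bar 2: v0=D3 v1=F5 v2=A3 v3=C4 downbeat m7
bar 3: v0=B2 v1=F3 v2=B3 v3=C4 downbeat m2
bar 4: v0=C3 v1=G3 v2=C4 v3=E4 downbeat M3
bar 5: v0=B2 v1=E3 v2=F3 v3=A3 downbeat m7
bar 6: v0=A2 v1=C3 v2=G3 v3=C4 downbeat m3
bar 7: v0=F3 v1=D4 v2=F4 v3=A4 downbeat M3
bar 8: v0=E3 v1=E4 v2=G4 v3=B4 downbeat P5
  -> R5 @ bar 0 tick 0 v(0, 2): opens on m3
  -> R1 @ bar 1 tick 0 v(0, 3): E3/B4 P5 -> C3/G4 P5 similar
  -> R2 @ bar 1 tick 0 v(0, 2): E3/G4 m3 -> C3/G3 P5 similar
  -> R2 @ bar 1 tick 0 v(2, 3): G4/B4 M3 -> G3/G4 P8 similar
  -> R1 @ bar 2 tick 0 v(0, 2): C3/G3 P5 -> D3/A3 P5 similar
  -> R3 @ bar 2 tick 0 v(1, 2): F5 above A3
  -> R4 @ bar 2 tick 0 v(0, 3): D3/C4 m7 untreated
  -> R7 @ bar 2 tick 0 v(1,): E3->F5 leap 25st
  -> R3 @ bar 2 tick 1 v(1, 2): F5 above A3
  -> R3 @ bar 2 tick 2 v(1, 2): F5 above A3
  -> R3 @ bar 2 tick 3 v(1, 2): F5 above A3
  -> R4 @ bar 3 tick 0 v(0, 1): B2/F3 TT untreated
  -> R4 @ bar 3 tick 0 v(0, 3): B2/C4 m2 untreated
  -> R7 @ bar 3 tick 0 v(1,): F5->F3 leap 24st
  -> R1 @ bar 4 tick 0 v(0, 2): B2/B3 P8 -> C3/C4 P8 similar
  -> R2 @ bar 4 tick 0 v(0, 1): B2/F3 TT -> C3/G3 P5 similar
  -> R4 @ bar 5 tick 0 v(0, 1): B2/E3 P4 untreated
  -> R4 @ bar 5 tick 0 v(0, 2): B2/F3 TT untreated
  -> R4 @ bar 5 tick 0 v(0, 3): B2/A3 m7 untreated
  -> R4 @ bar 6 tick 0 v(0, 2): A2/G3 m7 untreated
  -> R2 @ bar 7 tick 0 v(0, 2): A2/G3 m7 -> F3/F4 P8 similar
  -> R2 @ bar 7 tick 0 v(1, 3): C3/C4 P8 -> D4/A4 P5 similar
  -> R7 @ bar 7 tick 0 v(1,): C3->D4 leap 14st
  -> R7 @ bar 7 tick 0 v(2,): G3->F4 leap 10st
  -> R8 @ bar 7 tick 0 v(0, 2): penult P8 not 3rd/6th
  -> R1 @ bar 8 tick 0 v(1, 3): D4/A4 P5 -> E4/B4 P5 similar
  -> R6 @ bar 8 tick 3 v(0, 2): closes on m3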